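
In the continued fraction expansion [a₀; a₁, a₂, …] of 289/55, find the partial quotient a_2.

Run the Euclidean algorithm, recording each quotient:
289 ÷ 55 → quotient 5, remainder 14
55 ÷ 14 → quotient 3, remainder 13
14 ÷ 13 → quotient 1, remainder 1

1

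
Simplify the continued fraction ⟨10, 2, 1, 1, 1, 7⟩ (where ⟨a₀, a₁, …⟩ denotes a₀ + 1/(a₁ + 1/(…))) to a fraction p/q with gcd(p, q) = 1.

Start with 7.
1 + 1/(7/1) = 1 + 1/7 = 8/7
1 + 1/(8/7) = 1 + 7/8 = 15/8
1 + 1/(15/8) = 1 + 8/15 = 23/15
2 + 1/(23/15) = 2 + 15/23 = 61/23
10 + 1/(61/23) = 10 + 23/61 = 633/61

633/61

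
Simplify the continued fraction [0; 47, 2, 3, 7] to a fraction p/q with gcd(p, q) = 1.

Start with 7.
3 + 1/(7/1) = 3 + 1/7 = 22/7
2 + 1/(22/7) = 2 + 7/22 = 51/22
47 + 1/(51/22) = 47 + 22/51 = 2419/51
0 + 1/(2419/51) = 0 + 51/2419 = 51/2419

51/2419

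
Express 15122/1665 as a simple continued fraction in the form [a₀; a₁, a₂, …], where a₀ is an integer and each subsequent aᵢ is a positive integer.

[9; 12, 6, 1, 1, 10]

15122 = 9·1665 + 137, so a_0 = 9
1665 = 12·137 + 21, so a_1 = 12
137 = 6·21 + 11, so a_2 = 6
21 = 1·11 + 10, so a_3 = 1
11 = 1·10 + 1, so a_4 = 1
10 = 10·1 + 0, so a_5 = 10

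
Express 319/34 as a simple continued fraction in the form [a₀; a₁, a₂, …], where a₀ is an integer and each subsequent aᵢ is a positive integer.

[9; 2, 1, 1, 1, 1, 2]

319 = 9·34 + 13, so a_0 = 9
34 = 2·13 + 8, so a_1 = 2
13 = 1·8 + 5, so a_2 = 1
8 = 1·5 + 3, so a_3 = 1
5 = 1·3 + 2, so a_4 = 1
3 = 1·2 + 1, so a_5 = 1
2 = 2·1 + 0, so a_6 = 2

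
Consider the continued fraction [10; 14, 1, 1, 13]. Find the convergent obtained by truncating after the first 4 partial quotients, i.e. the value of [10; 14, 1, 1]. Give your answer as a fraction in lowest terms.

292/29

Collapse the nested fraction from the inside out:
Start with 1.
1 + 1/(1/1) = 1 + 1/1 = 2/1
14 + 1/(2/1) = 14 + 1/2 = 29/2
10 + 1/(29/2) = 10 + 2/29 = 292/29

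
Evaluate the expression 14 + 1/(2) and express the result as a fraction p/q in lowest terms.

29/2

Use the convergent recurrence hₖ = aₖ·hₖ₋₁ + hₖ₋₂ (and likewise for the denominators kₖ):
a_0 = 14: 14/1
a_1 = 2: 29/2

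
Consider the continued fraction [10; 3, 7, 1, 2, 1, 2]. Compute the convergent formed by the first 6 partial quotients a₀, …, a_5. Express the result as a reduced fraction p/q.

Start with 1.
2 + 1/(1/1) = 2 + 1/1 = 3/1
1 + 1/(3/1) = 1 + 1/3 = 4/3
7 + 1/(4/3) = 7 + 3/4 = 31/4
3 + 1/(31/4) = 3 + 4/31 = 97/31
10 + 1/(97/31) = 10 + 31/97 = 1001/97

1001/97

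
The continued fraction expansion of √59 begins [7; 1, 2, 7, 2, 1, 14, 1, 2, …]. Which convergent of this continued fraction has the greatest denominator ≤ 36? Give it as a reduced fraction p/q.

a_0 = 7: 7/1  (≤ bound)
a_1 = 1: 8/1  (≤ bound)
a_2 = 2: 23/3  (≤ bound)
a_3 = 7: 169/22  (≤ bound)
a_4 = 2: 361/47  (> 36, stop)

169/22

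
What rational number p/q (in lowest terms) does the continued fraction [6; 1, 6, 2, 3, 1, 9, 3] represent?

a_0 = 6: 6/1
a_1 = 1: 7/1
a_2 = 6: 48/7
a_3 = 2: 103/15
a_4 = 3: 357/52
a_5 = 1: 460/67
a_6 = 9: 4497/655
a_7 = 3: 13951/2032

13951/2032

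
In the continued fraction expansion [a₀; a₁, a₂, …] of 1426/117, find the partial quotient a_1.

5

1426 = 12·117 + 22, so a_0 = 12
117 = 5·22 + 7, so a_1 = 5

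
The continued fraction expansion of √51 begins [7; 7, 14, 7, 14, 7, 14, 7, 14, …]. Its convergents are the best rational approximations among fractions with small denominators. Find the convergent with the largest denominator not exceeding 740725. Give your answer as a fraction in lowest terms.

499850/69993

List convergents until the denominator exceeds the bound:
a_0 = 7: 7/1  (≤ bound)
a_1 = 7: 50/7  (≤ bound)
a_2 = 14: 707/99  (≤ bound)
a_3 = 7: 4999/700  (≤ bound)
a_4 = 14: 70693/9899  (≤ bound)
a_5 = 7: 499850/69993  (≤ bound)
a_6 = 14: 7068593/989801  (> 740725, stop)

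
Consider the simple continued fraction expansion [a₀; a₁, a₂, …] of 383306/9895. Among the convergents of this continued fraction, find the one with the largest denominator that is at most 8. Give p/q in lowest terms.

155/4

List convergents until the denominator exceeds the bound:
a_0 = 38: 38/1  (≤ bound)
a_1 = 1: 39/1  (≤ bound)
a_2 = 2: 116/3  (≤ bound)
a_3 = 1: 155/4  (≤ bound)
a_4 = 4: 736/19  (> 8, stop)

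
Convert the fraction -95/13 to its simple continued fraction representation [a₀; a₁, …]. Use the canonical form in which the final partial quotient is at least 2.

[-8; 1, 2, 4]

-95 ÷ 13 → quotient -8, remainder 9
13 ÷ 9 → quotient 1, remainder 4
9 ÷ 4 → quotient 2, remainder 1
4 ÷ 1 → quotient 4, remainder 0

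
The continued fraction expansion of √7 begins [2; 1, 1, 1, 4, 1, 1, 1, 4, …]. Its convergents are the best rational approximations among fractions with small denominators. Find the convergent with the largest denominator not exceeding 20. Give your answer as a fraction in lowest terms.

a_0 = 2: 2/1  (≤ bound)
a_1 = 1: 3/1  (≤ bound)
a_2 = 1: 5/2  (≤ bound)
a_3 = 1: 8/3  (≤ bound)
a_4 = 4: 37/14  (≤ bound)
a_5 = 1: 45/17  (≤ bound)
a_6 = 1: 82/31  (> 20, stop)

45/17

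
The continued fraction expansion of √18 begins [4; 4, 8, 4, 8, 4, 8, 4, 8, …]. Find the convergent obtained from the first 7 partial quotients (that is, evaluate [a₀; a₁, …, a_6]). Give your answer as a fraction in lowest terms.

161564/38081

Start with 8.
4 + 1/(8/1) = 4 + 1/8 = 33/8
8 + 1/(33/8) = 8 + 8/33 = 272/33
4 + 1/(272/33) = 4 + 33/272 = 1121/272
8 + 1/(1121/272) = 8 + 272/1121 = 9240/1121
4 + 1/(9240/1121) = 4 + 1121/9240 = 38081/9240
4 + 1/(38081/9240) = 4 + 9240/38081 = 161564/38081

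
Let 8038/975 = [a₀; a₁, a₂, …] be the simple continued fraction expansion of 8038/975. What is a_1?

4

8038 ÷ 975 → quotient 8, remainder 238
975 ÷ 238 → quotient 4, remainder 23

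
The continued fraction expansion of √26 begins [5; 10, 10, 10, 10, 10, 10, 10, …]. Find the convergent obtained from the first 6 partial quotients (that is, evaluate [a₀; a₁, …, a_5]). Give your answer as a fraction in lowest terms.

a_0 = 5: 5/1
a_1 = 10: 51/10
a_2 = 10: 515/101
a_3 = 10: 5201/1020
a_4 = 10: 52525/10301
a_5 = 10: 530451/104030

530451/104030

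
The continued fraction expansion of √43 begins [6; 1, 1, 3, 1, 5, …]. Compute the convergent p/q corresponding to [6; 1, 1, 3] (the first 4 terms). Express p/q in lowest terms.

46/7

Work from the innermost term outward:
Start with 3.
1 + 1/(3/1) = 1 + 1/3 = 4/3
1 + 1/(4/3) = 1 + 3/4 = 7/4
6 + 1/(7/4) = 6 + 4/7 = 46/7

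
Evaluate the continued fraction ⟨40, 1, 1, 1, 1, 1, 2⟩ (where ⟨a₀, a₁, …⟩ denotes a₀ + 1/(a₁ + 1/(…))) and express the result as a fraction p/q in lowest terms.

853/21

Start with 2.
1 + 1/(2/1) = 1 + 1/2 = 3/2
1 + 1/(3/2) = 1 + 2/3 = 5/3
1 + 1/(5/3) = 1 + 3/5 = 8/5
1 + 1/(8/5) = 1 + 5/8 = 13/8
1 + 1/(13/8) = 1 + 8/13 = 21/13
40 + 1/(21/13) = 40 + 13/21 = 853/21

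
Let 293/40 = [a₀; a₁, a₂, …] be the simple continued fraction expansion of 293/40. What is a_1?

293 ÷ 40 → quotient 7, remainder 13
40 ÷ 13 → quotient 3, remainder 1

3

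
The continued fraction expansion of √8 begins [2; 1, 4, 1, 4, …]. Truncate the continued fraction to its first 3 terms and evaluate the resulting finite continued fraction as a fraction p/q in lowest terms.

14/5

Work from the innermost term outward:
Start with 4.
1 + 1/(4/1) = 1 + 1/4 = 5/4
2 + 1/(5/4) = 2 + 4/5 = 14/5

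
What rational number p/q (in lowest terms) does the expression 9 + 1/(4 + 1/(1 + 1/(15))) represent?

Start with 15.
1 + 1/(15/1) = 1 + 1/15 = 16/15
4 + 1/(16/15) = 4 + 15/16 = 79/16
9 + 1/(79/16) = 9 + 16/79 = 727/79

727/79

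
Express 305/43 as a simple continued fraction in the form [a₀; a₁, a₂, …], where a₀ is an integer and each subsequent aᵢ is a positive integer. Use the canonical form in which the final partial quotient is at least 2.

[7; 10, 1, 3]

⌊305/43⌋ = 7, remainder 4
⌊43/4⌋ = 10, remainder 3
⌊4/3⌋ = 1, remainder 1
⌊3/1⌋ = 3, remainder 0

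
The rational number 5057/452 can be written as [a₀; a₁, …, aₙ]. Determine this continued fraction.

[11; 5, 3, 6, 1, 3]

Apply division with remainder until the remainder is 0:
⌊5057/452⌋ = 11, remainder 85
⌊452/85⌋ = 5, remainder 27
⌊85/27⌋ = 3, remainder 4
⌊27/4⌋ = 6, remainder 3
⌊4/3⌋ = 1, remainder 1
⌊3/1⌋ = 3, remainder 0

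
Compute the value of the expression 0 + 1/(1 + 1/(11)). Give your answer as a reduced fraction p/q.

11/12

a_0 = 0: 0/1
a_1 = 1: 1/1
a_2 = 11: 11/12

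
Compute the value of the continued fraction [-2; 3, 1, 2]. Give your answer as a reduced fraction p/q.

-19/11

a_0 = -2: -2/1
a_1 = 3: -5/3
a_2 = 1: -7/4
a_3 = 2: -19/11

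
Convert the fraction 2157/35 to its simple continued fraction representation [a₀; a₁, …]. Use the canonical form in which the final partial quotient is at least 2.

[61; 1, 1, 1, 2, 4]

Apply division with remainder until the remainder is 0:
⌊2157/35⌋ = 61, remainder 22
⌊35/22⌋ = 1, remainder 13
⌊22/13⌋ = 1, remainder 9
⌊13/9⌋ = 1, remainder 4
⌊9/4⌋ = 2, remainder 1
⌊4/1⌋ = 4, remainder 0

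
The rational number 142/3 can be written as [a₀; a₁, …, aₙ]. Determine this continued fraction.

[47; 3]

⌊142/3⌋ = 47, remainder 1
⌊3/1⌋ = 3, remainder 0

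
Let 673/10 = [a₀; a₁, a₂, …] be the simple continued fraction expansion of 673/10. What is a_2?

673 = 67·10 + 3, so a_0 = 67
10 = 3·3 + 1, so a_1 = 3
3 = 3·1 + 0, so a_2 = 3

3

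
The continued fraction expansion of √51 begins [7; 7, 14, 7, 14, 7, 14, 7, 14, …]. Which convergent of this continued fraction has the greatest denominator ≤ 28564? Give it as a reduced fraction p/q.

a_0 = 7: 7/1  (≤ bound)
a_1 = 7: 50/7  (≤ bound)
a_2 = 14: 707/99  (≤ bound)
a_3 = 7: 4999/700  (≤ bound)
a_4 = 14: 70693/9899  (≤ bound)
a_5 = 7: 499850/69993  (> 28564, stop)

70693/9899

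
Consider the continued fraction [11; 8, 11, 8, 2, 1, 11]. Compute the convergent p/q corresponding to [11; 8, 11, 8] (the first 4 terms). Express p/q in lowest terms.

8009/720

Collapse the nested fraction from the inside out:
Start with 8.
11 + 1/(8/1) = 11 + 1/8 = 89/8
8 + 1/(89/8) = 8 + 8/89 = 720/89
11 + 1/(720/89) = 11 + 89/720 = 8009/720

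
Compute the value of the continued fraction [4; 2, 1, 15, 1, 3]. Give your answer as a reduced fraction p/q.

855/197

Start with 3.
1 + 1/(3/1) = 1 + 1/3 = 4/3
15 + 1/(4/3) = 15 + 3/4 = 63/4
1 + 1/(63/4) = 1 + 4/63 = 67/63
2 + 1/(67/63) = 2 + 63/67 = 197/67
4 + 1/(197/67) = 4 + 67/197 = 855/197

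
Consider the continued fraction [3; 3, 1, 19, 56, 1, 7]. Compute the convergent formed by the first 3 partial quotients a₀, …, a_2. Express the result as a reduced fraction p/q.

13/4

Compute successive convergents:
a_0 = 3: 3/1
a_1 = 3: 10/3
a_2 = 1: 13/4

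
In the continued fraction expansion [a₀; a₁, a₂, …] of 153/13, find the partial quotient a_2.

Apply division with remainder until the remainder is 0:
153 = 11·13 + 10, so a_0 = 11
13 = 1·10 + 3, so a_1 = 1
10 = 3·3 + 1, so a_2 = 3

3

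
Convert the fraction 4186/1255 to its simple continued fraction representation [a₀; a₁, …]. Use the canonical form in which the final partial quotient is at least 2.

[3; 2, 1, 51, 1, 1, 1, 2]

4186 = 3·1255 + 421, so a_0 = 3
1255 = 2·421 + 413, so a_1 = 2
421 = 1·413 + 8, so a_2 = 1
413 = 51·8 + 5, so a_3 = 51
8 = 1·5 + 3, so a_4 = 1
5 = 1·3 + 2, so a_5 = 1
3 = 1·2 + 1, so a_6 = 1
2 = 2·1 + 0, so a_7 = 2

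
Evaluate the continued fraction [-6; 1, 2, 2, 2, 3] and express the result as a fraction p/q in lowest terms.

Use the convergent recurrence hₖ = aₖ·hₖ₋₁ + hₖ₋₂ (and likewise for the denominators kₖ):
a_0 = -6: -6/1
a_1 = 1: -5/1
a_2 = 2: -16/3
a_3 = 2: -37/7
a_4 = 2: -90/17
a_5 = 3: -307/58

-307/58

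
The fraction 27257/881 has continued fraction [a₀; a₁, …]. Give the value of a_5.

1

Run the Euclidean algorithm, recording each quotient:
27257 ÷ 881 → quotient 30, remainder 827
881 ÷ 827 → quotient 1, remainder 54
827 ÷ 54 → quotient 15, remainder 17
54 ÷ 17 → quotient 3, remainder 3
17 ÷ 3 → quotient 5, remainder 2
3 ÷ 2 → quotient 1, remainder 1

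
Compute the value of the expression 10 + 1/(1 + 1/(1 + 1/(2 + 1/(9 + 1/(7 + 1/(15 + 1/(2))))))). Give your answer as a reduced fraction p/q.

Starting at the tail and folding back:
Start with 2.
15 + 1/(2/1) = 15 + 1/2 = 31/2
7 + 1/(31/2) = 7 + 2/31 = 219/31
9 + 1/(219/31) = 9 + 31/219 = 2002/219
2 + 1/(2002/219) = 2 + 219/2002 = 4223/2002
1 + 1/(4223/2002) = 1 + 2002/4223 = 6225/4223
1 + 1/(6225/4223) = 1 + 4223/6225 = 10448/6225
10 + 1/(10448/6225) = 10 + 6225/10448 = 110705/10448

110705/10448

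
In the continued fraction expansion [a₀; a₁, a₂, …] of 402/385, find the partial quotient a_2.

1

⌊402/385⌋ = 1, remainder 17
⌊385/17⌋ = 22, remainder 11
⌊17/11⌋ = 1, remainder 6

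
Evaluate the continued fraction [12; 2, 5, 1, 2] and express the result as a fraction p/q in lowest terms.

a_0 = 12: 12/1
a_1 = 2: 25/2
a_2 = 5: 137/11
a_3 = 1: 162/13
a_4 = 2: 461/37

461/37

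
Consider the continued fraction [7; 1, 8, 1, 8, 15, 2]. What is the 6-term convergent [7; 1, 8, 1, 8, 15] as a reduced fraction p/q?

Start with 15.
8 + 1/(15/1) = 8 + 1/15 = 121/15
1 + 1/(121/15) = 1 + 15/121 = 136/121
8 + 1/(136/121) = 8 + 121/136 = 1209/136
1 + 1/(1209/136) = 1 + 136/1209 = 1345/1209
7 + 1/(1345/1209) = 7 + 1209/1345 = 10624/1345

10624/1345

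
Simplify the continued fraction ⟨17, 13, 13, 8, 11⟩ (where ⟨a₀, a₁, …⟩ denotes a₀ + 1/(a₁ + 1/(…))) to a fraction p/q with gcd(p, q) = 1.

Start with 11.
8 + 1/(11/1) = 8 + 1/11 = 89/11
13 + 1/(89/11) = 13 + 11/89 = 1168/89
13 + 1/(1168/89) = 13 + 89/1168 = 15273/1168
17 + 1/(15273/1168) = 17 + 1168/15273 = 260809/15273

260809/15273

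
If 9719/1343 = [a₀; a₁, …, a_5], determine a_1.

4

Run the Euclidean algorithm, recording each quotient:
9719 = 7·1343 + 318, so a_0 = 7
1343 = 4·318 + 71, so a_1 = 4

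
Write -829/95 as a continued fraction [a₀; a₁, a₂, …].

[-9; 3, 1, 1, 1, 8]

Run the Euclidean algorithm, recording each quotient:
-829 ÷ 95 → quotient -9, remainder 26
95 ÷ 26 → quotient 3, remainder 17
26 ÷ 17 → quotient 1, remainder 9
17 ÷ 9 → quotient 1, remainder 8
9 ÷ 8 → quotient 1, remainder 1
8 ÷ 1 → quotient 8, remainder 0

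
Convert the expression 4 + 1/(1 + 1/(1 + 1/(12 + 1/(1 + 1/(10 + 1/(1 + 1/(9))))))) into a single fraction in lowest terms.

Build up convergents one term at a time:
a_0 = 4: 4/1
a_1 = 1: 5/1
a_2 = 1: 9/2
a_3 = 12: 113/25
a_4 = 1: 122/27
a_5 = 10: 1333/295
a_6 = 1: 1455/322
a_7 = 9: 14428/3193

14428/3193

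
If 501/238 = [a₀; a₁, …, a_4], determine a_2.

501 ÷ 238 → quotient 2, remainder 25
238 ÷ 25 → quotient 9, remainder 13
25 ÷ 13 → quotient 1, remainder 12

1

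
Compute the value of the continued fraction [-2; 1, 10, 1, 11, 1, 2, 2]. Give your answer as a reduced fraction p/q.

-1150/1061

a_0 = -2: -2/1
a_1 = 1: -1/1
a_2 = 10: -12/11
a_3 = 1: -13/12
a_4 = 11: -155/143
a_5 = 1: -168/155
a_6 = 2: -491/453
a_7 = 2: -1150/1061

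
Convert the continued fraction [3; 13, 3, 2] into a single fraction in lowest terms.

a_0 = 3: 3/1
a_1 = 13: 40/13
a_2 = 3: 123/40
a_3 = 2: 286/93

286/93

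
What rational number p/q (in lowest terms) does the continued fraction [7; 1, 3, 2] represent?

70/9

Compute successive convergents:
a_0 = 7: 7/1
a_1 = 1: 8/1
a_2 = 3: 31/4
a_3 = 2: 70/9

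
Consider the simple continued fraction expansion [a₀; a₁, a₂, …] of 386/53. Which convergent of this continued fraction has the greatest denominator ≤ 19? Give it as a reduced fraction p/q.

List convergents until the denominator exceeds the bound:
a_0 = 7: 7/1  (≤ bound)
a_1 = 3: 22/3  (≤ bound)
a_2 = 1: 29/4  (≤ bound)
a_3 = 1: 51/7  (≤ bound)
a_4 = 7: 386/53  (> 19, stop)

51/7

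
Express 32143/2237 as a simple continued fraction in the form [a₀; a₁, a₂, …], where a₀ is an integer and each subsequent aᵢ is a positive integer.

⌊32143/2237⌋ = 14, remainder 825
⌊2237/825⌋ = 2, remainder 587
⌊825/587⌋ = 1, remainder 238
⌊587/238⌋ = 2, remainder 111
⌊238/111⌋ = 2, remainder 16
⌊111/16⌋ = 6, remainder 15
⌊16/15⌋ = 1, remainder 1
⌊15/1⌋ = 15, remainder 0

[14; 2, 1, 2, 2, 6, 1, 15]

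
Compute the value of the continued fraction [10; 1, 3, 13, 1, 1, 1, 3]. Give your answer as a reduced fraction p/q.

Compute successive convergents:
a_0 = 10: 10/1
a_1 = 1: 11/1
a_2 = 3: 43/4
a_3 = 13: 570/53
a_4 = 1: 613/57
a_5 = 1: 1183/110
a_6 = 1: 1796/167
a_7 = 3: 6571/611

6571/611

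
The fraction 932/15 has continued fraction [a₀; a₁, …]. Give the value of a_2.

2

932 ÷ 15 → quotient 62, remainder 2
15 ÷ 2 → quotient 7, remainder 1
2 ÷ 1 → quotient 2, remainder 0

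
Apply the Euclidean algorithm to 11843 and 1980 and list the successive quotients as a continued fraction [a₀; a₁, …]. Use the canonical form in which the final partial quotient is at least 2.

11843 = 5·1980 + 1943, so a_0 = 5
1980 = 1·1943 + 37, so a_1 = 1
1943 = 52·37 + 19, so a_2 = 52
37 = 1·19 + 18, so a_3 = 1
19 = 1·18 + 1, so a_4 = 1
18 = 18·1 + 0, so a_5 = 18

[5; 1, 52, 1, 1, 18]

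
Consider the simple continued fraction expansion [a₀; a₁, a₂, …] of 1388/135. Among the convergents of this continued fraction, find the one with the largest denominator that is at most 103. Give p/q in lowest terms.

329/32

a_0 = 10: 10/1  (≤ bound)
a_1 = 3: 31/3  (≤ bound)
a_2 = 1: 41/4  (≤ bound)
a_3 = 1: 72/7  (≤ bound)
a_4 = 4: 329/32  (≤ bound)
a_5 = 4: 1388/135  (> 103, stop)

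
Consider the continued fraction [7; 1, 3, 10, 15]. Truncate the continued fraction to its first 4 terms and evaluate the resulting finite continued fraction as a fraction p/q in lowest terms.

a_0 = 7: 7/1
a_1 = 1: 8/1
a_2 = 3: 31/4
a_3 = 10: 318/41

318/41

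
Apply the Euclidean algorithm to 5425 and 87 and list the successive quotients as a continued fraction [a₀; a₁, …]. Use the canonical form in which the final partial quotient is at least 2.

[62; 2, 1, 4, 6]

⌊5425/87⌋ = 62, remainder 31
⌊87/31⌋ = 2, remainder 25
⌊31/25⌋ = 1, remainder 6
⌊25/6⌋ = 4, remainder 1
⌊6/1⌋ = 6, remainder 0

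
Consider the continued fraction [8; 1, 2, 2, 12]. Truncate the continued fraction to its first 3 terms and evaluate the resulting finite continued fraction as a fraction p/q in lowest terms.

Compute successive convergents:
a_0 = 8: 8/1
a_1 = 1: 9/1
a_2 = 2: 26/3

26/3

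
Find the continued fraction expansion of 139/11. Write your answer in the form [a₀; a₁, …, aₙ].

139 = 12·11 + 7, so a_0 = 12
11 = 1·7 + 4, so a_1 = 1
7 = 1·4 + 3, so a_2 = 1
4 = 1·3 + 1, so a_3 = 1
3 = 3·1 + 0, so a_4 = 3

[12; 1, 1, 1, 3]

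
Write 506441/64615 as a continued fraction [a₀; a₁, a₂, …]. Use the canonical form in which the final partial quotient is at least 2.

506441 = 7·64615 + 54136, so a_0 = 7
64615 = 1·54136 + 10479, so a_1 = 1
54136 = 5·10479 + 1741, so a_2 = 5
10479 = 6·1741 + 33, so a_3 = 6
1741 = 52·33 + 25, so a_4 = 52
33 = 1·25 + 8, so a_5 = 1
25 = 3·8 + 1, so a_6 = 3
8 = 8·1 + 0, so a_7 = 8

[7; 1, 5, 6, 52, 1, 3, 8]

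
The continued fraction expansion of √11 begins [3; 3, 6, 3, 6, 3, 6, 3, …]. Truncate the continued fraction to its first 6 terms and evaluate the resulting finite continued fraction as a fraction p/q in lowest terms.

Start with 3.
6 + 1/(3/1) = 6 + 1/3 = 19/3
3 + 1/(19/3) = 3 + 3/19 = 60/19
6 + 1/(60/19) = 6 + 19/60 = 379/60
3 + 1/(379/60) = 3 + 60/379 = 1197/379
3 + 1/(1197/379) = 3 + 379/1197 = 3970/1197

3970/1197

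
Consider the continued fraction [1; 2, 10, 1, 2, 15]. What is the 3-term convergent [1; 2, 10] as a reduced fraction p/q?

31/21

Collapse the nested fraction from the inside out:
Start with 10.
2 + 1/(10/1) = 2 + 1/10 = 21/10
1 + 1/(21/10) = 1 + 10/21 = 31/21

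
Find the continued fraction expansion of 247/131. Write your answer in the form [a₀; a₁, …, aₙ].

[1; 1, 7, 1, 2, 1, 3]

247 = 1·131 + 116, so a_0 = 1
131 = 1·116 + 15, so a_1 = 1
116 = 7·15 + 11, so a_2 = 7
15 = 1·11 + 4, so a_3 = 1
11 = 2·4 + 3, so a_4 = 2
4 = 1·3 + 1, so a_5 = 1
3 = 3·1 + 0, so a_6 = 3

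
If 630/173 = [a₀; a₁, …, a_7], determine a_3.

1

⌊630/173⌋ = 3, remainder 111
⌊173/111⌋ = 1, remainder 62
⌊111/62⌋ = 1, remainder 49
⌊62/49⌋ = 1, remainder 13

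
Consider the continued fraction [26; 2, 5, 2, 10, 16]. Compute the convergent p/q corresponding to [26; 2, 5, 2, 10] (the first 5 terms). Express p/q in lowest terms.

6641/251

Build up convergents one term at a time:
a_0 = 26: 26/1
a_1 = 2: 53/2
a_2 = 5: 291/11
a_3 = 2: 635/24
a_4 = 10: 6641/251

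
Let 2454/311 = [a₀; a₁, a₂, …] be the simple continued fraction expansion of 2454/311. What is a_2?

8

2454 = 7·311 + 277, so a_0 = 7
311 = 1·277 + 34, so a_1 = 1
277 = 8·34 + 5, so a_2 = 8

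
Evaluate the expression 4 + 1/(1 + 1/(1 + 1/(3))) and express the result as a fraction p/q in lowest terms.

32/7

Start with 3.
1 + 1/(3/1) = 1 + 1/3 = 4/3
1 + 1/(4/3) = 1 + 3/4 = 7/4
4 + 1/(7/4) = 4 + 4/7 = 32/7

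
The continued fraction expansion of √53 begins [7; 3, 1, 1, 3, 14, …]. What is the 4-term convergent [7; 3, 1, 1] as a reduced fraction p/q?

Work from the innermost term outward:
Start with 1.
1 + 1/(1/1) = 1 + 1/1 = 2/1
3 + 1/(2/1) = 3 + 1/2 = 7/2
7 + 1/(7/2) = 7 + 2/7 = 51/7

51/7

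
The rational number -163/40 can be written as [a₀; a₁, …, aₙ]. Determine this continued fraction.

[-5; 1, 12, 3]

Run the Euclidean algorithm, recording each quotient:
-163 = -5·40 + 37, so a_0 = -5
40 = 1·37 + 3, so a_1 = 1
37 = 12·3 + 1, so a_2 = 12
3 = 3·1 + 0, so a_3 = 3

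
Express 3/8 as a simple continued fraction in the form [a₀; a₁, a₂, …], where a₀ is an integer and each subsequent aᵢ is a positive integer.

Run the Euclidean algorithm, recording each quotient:
3 = 0·8 + 3, so a_0 = 0
8 = 2·3 + 2, so a_1 = 2
3 = 1·2 + 1, so a_2 = 1
2 = 2·1 + 0, so a_3 = 2

[0; 2, 1, 2]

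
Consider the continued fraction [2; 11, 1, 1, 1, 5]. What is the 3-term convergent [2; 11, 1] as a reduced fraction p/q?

25/12

Start with 1.
11 + 1/(1/1) = 11 + 1/1 = 12/1
2 + 1/(12/1) = 2 + 1/12 = 25/12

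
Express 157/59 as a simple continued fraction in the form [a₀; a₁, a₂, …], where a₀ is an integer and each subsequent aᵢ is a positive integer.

[2; 1, 1, 1, 19]

Apply division with remainder until the remainder is 0:
⌊157/59⌋ = 2, remainder 39
⌊59/39⌋ = 1, remainder 20
⌊39/20⌋ = 1, remainder 19
⌊20/19⌋ = 1, remainder 1
⌊19/1⌋ = 19, remainder 0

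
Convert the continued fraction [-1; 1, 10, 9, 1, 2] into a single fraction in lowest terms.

a_0 = -1: -1/1
a_1 = 1: 0/1
a_2 = 10: -1/11
a_3 = 9: -9/100
a_4 = 1: -10/111
a_5 = 2: -29/322

-29/322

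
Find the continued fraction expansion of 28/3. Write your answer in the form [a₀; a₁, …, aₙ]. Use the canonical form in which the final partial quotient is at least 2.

28 ÷ 3 → quotient 9, remainder 1
3 ÷ 1 → quotient 3, remainder 0

[9; 3]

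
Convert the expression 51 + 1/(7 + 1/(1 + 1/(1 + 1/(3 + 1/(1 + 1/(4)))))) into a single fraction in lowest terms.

Use the convergent recurrence hₖ = aₖ·hₖ₋₁ + hₖ₋₂ (and likewise for the denominators kₖ):
a_0 = 51: 51/1
a_1 = 7: 358/7
a_2 = 1: 409/8
a_3 = 1: 767/15
a_4 = 3: 2710/53
a_5 = 1: 3477/68
a_6 = 4: 16618/325

16618/325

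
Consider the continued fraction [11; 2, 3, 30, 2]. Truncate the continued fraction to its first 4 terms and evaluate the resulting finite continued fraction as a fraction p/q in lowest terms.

2423/212

a_0 = 11: 11/1
a_1 = 2: 23/2
a_2 = 3: 80/7
a_3 = 30: 2423/212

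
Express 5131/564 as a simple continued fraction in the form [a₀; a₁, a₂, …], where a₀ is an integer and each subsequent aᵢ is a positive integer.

Repeatedly divide and take the remainder:
5131 ÷ 564 → quotient 9, remainder 55
564 ÷ 55 → quotient 10, remainder 14
55 ÷ 14 → quotient 3, remainder 13
14 ÷ 13 → quotient 1, remainder 1
13 ÷ 1 → quotient 13, remainder 0

[9; 10, 3, 1, 13]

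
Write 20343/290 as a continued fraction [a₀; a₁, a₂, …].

20343 = 70·290 + 43, so a_0 = 70
290 = 6·43 + 32, so a_1 = 6
43 = 1·32 + 11, so a_2 = 1
32 = 2·11 + 10, so a_3 = 2
11 = 1·10 + 1, so a_4 = 1
10 = 10·1 + 0, so a_5 = 10

[70; 6, 1, 2, 1, 10]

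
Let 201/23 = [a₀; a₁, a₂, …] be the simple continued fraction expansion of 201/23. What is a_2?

2

201 = 8·23 + 17, so a_0 = 8
23 = 1·17 + 6, so a_1 = 1
17 = 2·6 + 5, so a_2 = 2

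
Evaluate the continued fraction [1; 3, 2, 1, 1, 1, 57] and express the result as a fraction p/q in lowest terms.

2017/1556

a_0 = 1: 1/1
a_1 = 3: 4/3
a_2 = 2: 9/7
a_3 = 1: 13/10
a_4 = 1: 22/17
a_5 = 1: 35/27
a_6 = 57: 2017/1556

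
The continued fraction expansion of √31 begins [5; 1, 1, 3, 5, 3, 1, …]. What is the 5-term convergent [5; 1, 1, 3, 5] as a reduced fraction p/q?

a_0 = 5: 5/1
a_1 = 1: 6/1
a_2 = 1: 11/2
a_3 = 3: 39/7
a_4 = 5: 206/37

206/37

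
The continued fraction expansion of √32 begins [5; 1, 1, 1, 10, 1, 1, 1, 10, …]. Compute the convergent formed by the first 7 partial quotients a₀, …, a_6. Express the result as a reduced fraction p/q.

Start with 1.
1 + 1/(1/1) = 1 + 1/1 = 2/1
10 + 1/(2/1) = 10 + 1/2 = 21/2
1 + 1/(21/2) = 1 + 2/21 = 23/21
1 + 1/(23/21) = 1 + 21/23 = 44/23
1 + 1/(44/23) = 1 + 23/44 = 67/44
5 + 1/(67/44) = 5 + 44/67 = 379/67

379/67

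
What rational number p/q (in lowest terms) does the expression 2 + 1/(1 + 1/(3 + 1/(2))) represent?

25/9

Start with 2.
3 + 1/(2/1) = 3 + 1/2 = 7/2
1 + 1/(7/2) = 1 + 2/7 = 9/7
2 + 1/(9/7) = 2 + 7/9 = 25/9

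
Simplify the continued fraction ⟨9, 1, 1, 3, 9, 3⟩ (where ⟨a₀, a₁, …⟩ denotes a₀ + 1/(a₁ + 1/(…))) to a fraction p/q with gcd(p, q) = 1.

1933/202

Collapse the nested fraction from the inside out:
Start with 3.
9 + 1/(3/1) = 9 + 1/3 = 28/3
3 + 1/(28/3) = 3 + 3/28 = 87/28
1 + 1/(87/28) = 1 + 28/87 = 115/87
1 + 1/(115/87) = 1 + 87/115 = 202/115
9 + 1/(202/115) = 9 + 115/202 = 1933/202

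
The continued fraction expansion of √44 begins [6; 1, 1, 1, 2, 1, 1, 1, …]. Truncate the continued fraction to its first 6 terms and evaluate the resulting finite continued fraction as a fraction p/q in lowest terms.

73/11

a_0 = 6: 6/1
a_1 = 1: 7/1
a_2 = 1: 13/2
a_3 = 1: 20/3
a_4 = 2: 53/8
a_5 = 1: 73/11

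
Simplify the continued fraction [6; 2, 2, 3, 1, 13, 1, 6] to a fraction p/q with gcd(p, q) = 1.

14440/2253

a_0 = 6: 6/1
a_1 = 2: 13/2
a_2 = 2: 32/5
a_3 = 3: 109/17
a_4 = 1: 141/22
a_5 = 13: 1942/303
a_6 = 1: 2083/325
a_7 = 6: 14440/2253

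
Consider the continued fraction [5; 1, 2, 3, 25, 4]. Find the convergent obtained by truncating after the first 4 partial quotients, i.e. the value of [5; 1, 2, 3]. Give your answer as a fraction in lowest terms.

Use the convergent recurrence hₖ = aₖ·hₖ₋₁ + hₖ₋₂ (and likewise for the denominators kₖ):
a_0 = 5: 5/1
a_1 = 1: 6/1
a_2 = 2: 17/3
a_3 = 3: 57/10

57/10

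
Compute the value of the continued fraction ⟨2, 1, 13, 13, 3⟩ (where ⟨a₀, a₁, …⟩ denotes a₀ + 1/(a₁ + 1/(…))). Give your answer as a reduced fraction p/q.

1649/563

Collapse the nested fraction from the inside out:
Start with 3.
13 + 1/(3/1) = 13 + 1/3 = 40/3
13 + 1/(40/3) = 13 + 3/40 = 523/40
1 + 1/(523/40) = 1 + 40/523 = 563/523
2 + 1/(563/523) = 2 + 523/563 = 1649/563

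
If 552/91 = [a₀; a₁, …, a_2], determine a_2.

Apply division with remainder until the remainder is 0:
⌊552/91⌋ = 6, remainder 6
⌊91/6⌋ = 15, remainder 1
⌊6/1⌋ = 6, remainder 0

6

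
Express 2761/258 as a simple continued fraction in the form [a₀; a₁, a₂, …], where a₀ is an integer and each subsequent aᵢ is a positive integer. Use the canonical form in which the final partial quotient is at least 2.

Run the Euclidean algorithm, recording each quotient:
2761 ÷ 258 → quotient 10, remainder 181
258 ÷ 181 → quotient 1, remainder 77
181 ÷ 77 → quotient 2, remainder 27
77 ÷ 27 → quotient 2, remainder 23
27 ÷ 23 → quotient 1, remainder 4
23 ÷ 4 → quotient 5, remainder 3
4 ÷ 3 → quotient 1, remainder 1
3 ÷ 1 → quotient 3, remainder 0

[10; 1, 2, 2, 1, 5, 1, 3]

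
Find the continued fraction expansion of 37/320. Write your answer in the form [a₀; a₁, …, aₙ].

[0; 8, 1, 1, 1, 5, 2]

37 ÷ 320 → quotient 0, remainder 37
320 ÷ 37 → quotient 8, remainder 24
37 ÷ 24 → quotient 1, remainder 13
24 ÷ 13 → quotient 1, remainder 11
13 ÷ 11 → quotient 1, remainder 2
11 ÷ 2 → quotient 5, remainder 1
2 ÷ 1 → quotient 2, remainder 0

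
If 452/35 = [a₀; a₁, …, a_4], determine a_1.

1

452 ÷ 35 → quotient 12, remainder 32
35 ÷ 32 → quotient 1, remainder 3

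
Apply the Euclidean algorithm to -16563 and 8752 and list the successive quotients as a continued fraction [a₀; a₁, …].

-16563 ÷ 8752 → quotient -2, remainder 941
8752 ÷ 941 → quotient 9, remainder 283
941 ÷ 283 → quotient 3, remainder 92
283 ÷ 92 → quotient 3, remainder 7
92 ÷ 7 → quotient 13, remainder 1
7 ÷ 1 → quotient 7, remainder 0

[-2; 9, 3, 3, 13, 7]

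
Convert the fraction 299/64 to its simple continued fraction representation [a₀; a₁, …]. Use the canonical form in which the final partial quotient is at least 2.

Run the Euclidean algorithm, recording each quotient:
⌊299/64⌋ = 4, remainder 43
⌊64/43⌋ = 1, remainder 21
⌊43/21⌋ = 2, remainder 1
⌊21/1⌋ = 21, remainder 0

[4; 1, 2, 21]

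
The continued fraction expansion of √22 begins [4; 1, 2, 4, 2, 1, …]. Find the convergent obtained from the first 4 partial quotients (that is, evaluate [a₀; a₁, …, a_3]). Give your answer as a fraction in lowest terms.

61/13

Use the convergent recurrence hₖ = aₖ·hₖ₋₁ + hₖ₋₂ (and likewise for the denominators kₖ):
a_0 = 4: 4/1
a_1 = 1: 5/1
a_2 = 2: 14/3
a_3 = 4: 61/13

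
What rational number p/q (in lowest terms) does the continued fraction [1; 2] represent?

3/2

Compute successive convergents:
a_0 = 1: 1/1
a_1 = 2: 3/2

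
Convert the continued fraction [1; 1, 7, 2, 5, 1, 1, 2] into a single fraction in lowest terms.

Starting at the tail and folding back:
Start with 2.
1 + 1/(2/1) = 1 + 1/2 = 3/2
1 + 1/(3/2) = 1 + 2/3 = 5/3
5 + 1/(5/3) = 5 + 3/5 = 28/5
2 + 1/(28/5) = 2 + 5/28 = 61/28
7 + 1/(61/28) = 7 + 28/61 = 455/61
1 + 1/(455/61) = 1 + 61/455 = 516/455
1 + 1/(516/455) = 1 + 455/516 = 971/516

971/516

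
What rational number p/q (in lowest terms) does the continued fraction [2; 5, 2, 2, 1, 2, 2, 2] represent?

1291/591

Start with 2.
2 + 1/(2/1) = 2 + 1/2 = 5/2
2 + 1/(5/2) = 2 + 2/5 = 12/5
1 + 1/(12/5) = 1 + 5/12 = 17/12
2 + 1/(17/12) = 2 + 12/17 = 46/17
2 + 1/(46/17) = 2 + 17/46 = 109/46
5 + 1/(109/46) = 5 + 46/109 = 591/109
2 + 1/(591/109) = 2 + 109/591 = 1291/591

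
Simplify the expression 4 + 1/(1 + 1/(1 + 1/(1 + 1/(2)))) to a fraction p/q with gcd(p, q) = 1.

Start with 2.
1 + 1/(2/1) = 1 + 1/2 = 3/2
1 + 1/(3/2) = 1 + 2/3 = 5/3
1 + 1/(5/3) = 1 + 3/5 = 8/5
4 + 1/(8/5) = 4 + 5/8 = 37/8

37/8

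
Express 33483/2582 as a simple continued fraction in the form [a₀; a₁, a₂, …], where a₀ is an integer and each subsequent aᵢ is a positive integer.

[12; 1, 30, 9, 4, 2]

33483 = 12·2582 + 2499, so a_0 = 12
2582 = 1·2499 + 83, so a_1 = 1
2499 = 30·83 + 9, so a_2 = 30
83 = 9·9 + 2, so a_3 = 9
9 = 4·2 + 1, so a_4 = 4
2 = 2·1 + 0, so a_5 = 2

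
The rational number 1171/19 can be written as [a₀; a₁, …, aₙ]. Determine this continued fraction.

[61; 1, 1, 1, 2, 2]

1171 ÷ 19 → quotient 61, remainder 12
19 ÷ 12 → quotient 1, remainder 7
12 ÷ 7 → quotient 1, remainder 5
7 ÷ 5 → quotient 1, remainder 2
5 ÷ 2 → quotient 2, remainder 1
2 ÷ 1 → quotient 2, remainder 0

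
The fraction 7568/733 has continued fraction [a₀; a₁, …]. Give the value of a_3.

1

Repeatedly divide and take the remainder:
7568 ÷ 733 → quotient 10, remainder 238
733 ÷ 238 → quotient 3, remainder 19
238 ÷ 19 → quotient 12, remainder 10
19 ÷ 10 → quotient 1, remainder 9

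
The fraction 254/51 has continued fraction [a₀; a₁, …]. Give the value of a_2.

Run the Euclidean algorithm, recording each quotient:
⌊254/51⌋ = 4, remainder 50
⌊51/50⌋ = 1, remainder 1
⌊50/1⌋ = 50, remainder 0

50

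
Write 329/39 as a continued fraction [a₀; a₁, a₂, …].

[8; 2, 3, 2, 2]

⌊329/39⌋ = 8, remainder 17
⌊39/17⌋ = 2, remainder 5
⌊17/5⌋ = 3, remainder 2
⌊5/2⌋ = 2, remainder 1
⌊2/1⌋ = 2, remainder 0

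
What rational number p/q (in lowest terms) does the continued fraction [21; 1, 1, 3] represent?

Starting at the tail and folding back:
Start with 3.
1 + 1/(3/1) = 1 + 1/3 = 4/3
1 + 1/(4/3) = 1 + 3/4 = 7/4
21 + 1/(7/4) = 21 + 4/7 = 151/7

151/7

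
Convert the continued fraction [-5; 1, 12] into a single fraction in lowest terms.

-53/13

Compute successive convergents:
a_0 = -5: -5/1
a_1 = 1: -4/1
a_2 = 12: -53/13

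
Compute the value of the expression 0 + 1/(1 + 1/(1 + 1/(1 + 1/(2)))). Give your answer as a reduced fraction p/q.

5/8

a_0 = 0: 0/1
a_1 = 1: 1/1
a_2 = 1: 1/2
a_3 = 1: 2/3
a_4 = 2: 5/8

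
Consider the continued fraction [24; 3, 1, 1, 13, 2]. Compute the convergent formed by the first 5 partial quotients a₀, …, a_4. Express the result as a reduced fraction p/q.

Compute successive convergents:
a_0 = 24: 24/1
a_1 = 3: 73/3
a_2 = 1: 97/4
a_3 = 1: 170/7
a_4 = 13: 2307/95

2307/95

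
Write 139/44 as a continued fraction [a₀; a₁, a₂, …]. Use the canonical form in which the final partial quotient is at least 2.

139 = 3·44 + 7, so a_0 = 3
44 = 6·7 + 2, so a_1 = 6
7 = 3·2 + 1, so a_2 = 3
2 = 2·1 + 0, so a_3 = 2

[3; 6, 3, 2]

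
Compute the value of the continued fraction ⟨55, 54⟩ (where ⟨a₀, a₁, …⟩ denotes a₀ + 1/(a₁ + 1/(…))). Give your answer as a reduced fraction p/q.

2971/54

Start with 54.
55 + 1/(54/1) = 55 + 1/54 = 2971/54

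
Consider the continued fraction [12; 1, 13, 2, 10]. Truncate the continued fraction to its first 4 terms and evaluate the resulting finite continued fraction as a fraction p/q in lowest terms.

375/29

Work from the innermost term outward:
Start with 2.
13 + 1/(2/1) = 13 + 1/2 = 27/2
1 + 1/(27/2) = 1 + 2/27 = 29/27
12 + 1/(29/27) = 12 + 27/29 = 375/29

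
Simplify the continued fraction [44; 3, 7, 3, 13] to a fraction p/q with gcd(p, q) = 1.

a_0 = 44: 44/1
a_1 = 3: 133/3
a_2 = 7: 975/22
a_3 = 3: 3058/69
a_4 = 13: 40729/919

40729/919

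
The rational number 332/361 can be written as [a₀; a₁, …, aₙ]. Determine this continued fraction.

332 ÷ 361 → quotient 0, remainder 332
361 ÷ 332 → quotient 1, remainder 29
332 ÷ 29 → quotient 11, remainder 13
29 ÷ 13 → quotient 2, remainder 3
13 ÷ 3 → quotient 4, remainder 1
3 ÷ 1 → quotient 3, remainder 0

[0; 1, 11, 2, 4, 3]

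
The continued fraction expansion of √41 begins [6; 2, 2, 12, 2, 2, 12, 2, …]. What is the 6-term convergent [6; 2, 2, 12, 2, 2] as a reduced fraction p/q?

2049/320

Start with 2.
2 + 1/(2/1) = 2 + 1/2 = 5/2
12 + 1/(5/2) = 12 + 2/5 = 62/5
2 + 1/(62/5) = 2 + 5/62 = 129/62
2 + 1/(129/62) = 2 + 62/129 = 320/129
6 + 1/(320/129) = 6 + 129/320 = 2049/320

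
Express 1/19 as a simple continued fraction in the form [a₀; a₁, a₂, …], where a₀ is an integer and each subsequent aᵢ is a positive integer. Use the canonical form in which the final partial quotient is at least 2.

[0; 19]

1 = 0·19 + 1, so a_0 = 0
19 = 19·1 + 0, so a_1 = 19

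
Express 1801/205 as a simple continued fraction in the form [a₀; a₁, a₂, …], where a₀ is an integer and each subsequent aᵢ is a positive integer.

Run the Euclidean algorithm, recording each quotient:
1801 ÷ 205 → quotient 8, remainder 161
205 ÷ 161 → quotient 1, remainder 44
161 ÷ 44 → quotient 3, remainder 29
44 ÷ 29 → quotient 1, remainder 15
29 ÷ 15 → quotient 1, remainder 14
15 ÷ 14 → quotient 1, remainder 1
14 ÷ 1 → quotient 14, remainder 0

[8; 1, 3, 1, 1, 1, 14]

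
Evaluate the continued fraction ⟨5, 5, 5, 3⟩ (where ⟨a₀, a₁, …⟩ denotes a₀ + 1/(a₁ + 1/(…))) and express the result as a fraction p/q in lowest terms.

Start with 3.
5 + 1/(3/1) = 5 + 1/3 = 16/3
5 + 1/(16/3) = 5 + 3/16 = 83/16
5 + 1/(83/16) = 5 + 16/83 = 431/83

431/83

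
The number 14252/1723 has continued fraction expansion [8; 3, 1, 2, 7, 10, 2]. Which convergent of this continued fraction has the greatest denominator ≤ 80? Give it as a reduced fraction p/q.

List convergents until the denominator exceeds the bound:
a_0 = 8: 8/1  (≤ bound)
a_1 = 3: 25/3  (≤ bound)
a_2 = 1: 33/4  (≤ bound)
a_3 = 2: 91/11  (≤ bound)
a_4 = 7: 670/81  (> 80, stop)

91/11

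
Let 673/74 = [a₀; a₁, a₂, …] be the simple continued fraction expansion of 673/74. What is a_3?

673 ÷ 74 → quotient 9, remainder 7
74 ÷ 7 → quotient 10, remainder 4
7 ÷ 4 → quotient 1, remainder 3
4 ÷ 3 → quotient 1, remainder 1

1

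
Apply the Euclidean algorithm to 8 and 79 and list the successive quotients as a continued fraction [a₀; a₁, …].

[0; 9, 1, 7]

Repeatedly divide and take the remainder:
8 = 0·79 + 8, so a_0 = 0
79 = 9·8 + 7, so a_1 = 9
8 = 1·7 + 1, so a_2 = 1
7 = 7·1 + 0, so a_3 = 7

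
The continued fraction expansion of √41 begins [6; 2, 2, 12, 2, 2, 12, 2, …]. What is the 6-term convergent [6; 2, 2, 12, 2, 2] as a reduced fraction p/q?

2049/320

Collapse the nested fraction from the inside out:
Start with 2.
2 + 1/(2/1) = 2 + 1/2 = 5/2
12 + 1/(5/2) = 12 + 2/5 = 62/5
2 + 1/(62/5) = 2 + 5/62 = 129/62
2 + 1/(129/62) = 2 + 62/129 = 320/129
6 + 1/(320/129) = 6 + 129/320 = 2049/320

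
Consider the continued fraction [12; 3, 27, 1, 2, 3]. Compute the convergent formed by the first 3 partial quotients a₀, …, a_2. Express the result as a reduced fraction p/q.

1011/82

Start with 27.
3 + 1/(27/1) = 3 + 1/27 = 82/27
12 + 1/(82/27) = 12 + 27/82 = 1011/82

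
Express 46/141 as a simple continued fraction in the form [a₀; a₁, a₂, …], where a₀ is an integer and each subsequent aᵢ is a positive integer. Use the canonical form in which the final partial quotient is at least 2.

[0; 3, 15, 3]

⌊46/141⌋ = 0, remainder 46
⌊141/46⌋ = 3, remainder 3
⌊46/3⌋ = 15, remainder 1
⌊3/1⌋ = 3, remainder 0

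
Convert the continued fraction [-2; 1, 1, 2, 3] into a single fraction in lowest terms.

-24/17

Start with 3.
2 + 1/(3/1) = 2 + 1/3 = 7/3
1 + 1/(7/3) = 1 + 3/7 = 10/7
1 + 1/(10/7) = 1 + 7/10 = 17/10
-2 + 1/(17/10) = -2 + 10/17 = -24/17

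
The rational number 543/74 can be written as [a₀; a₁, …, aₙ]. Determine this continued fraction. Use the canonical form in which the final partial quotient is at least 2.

[7; 2, 1, 24]

Run the Euclidean algorithm, recording each quotient:
543 = 7·74 + 25, so a_0 = 7
74 = 2·25 + 24, so a_1 = 2
25 = 1·24 + 1, so a_2 = 1
24 = 24·1 + 0, so a_3 = 24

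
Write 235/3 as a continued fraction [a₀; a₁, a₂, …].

[78; 3]

⌊235/3⌋ = 78, remainder 1
⌊3/1⌋ = 3, remainder 0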